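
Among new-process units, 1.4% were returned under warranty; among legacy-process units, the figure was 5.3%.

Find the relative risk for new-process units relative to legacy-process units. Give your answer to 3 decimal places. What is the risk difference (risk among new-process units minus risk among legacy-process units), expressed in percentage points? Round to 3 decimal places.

RR = 0.264; RD = -3.900

RR = 0.01400 / 0.05300 = 0.264
risk difference = 0.01400 − 0.05300 = -0.03900 → -3.900 percentage points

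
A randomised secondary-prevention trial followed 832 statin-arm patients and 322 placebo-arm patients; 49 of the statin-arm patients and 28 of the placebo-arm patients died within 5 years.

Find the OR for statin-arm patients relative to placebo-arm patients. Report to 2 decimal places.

OR = (49 × 294) / (783 × 28) = 14406/21924 ≈ 0.66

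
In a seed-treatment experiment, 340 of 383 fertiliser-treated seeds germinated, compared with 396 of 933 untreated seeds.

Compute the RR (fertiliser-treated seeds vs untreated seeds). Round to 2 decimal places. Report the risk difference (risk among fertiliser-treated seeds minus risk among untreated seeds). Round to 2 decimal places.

risk, fertiliser-treated seeds = 340/383 = 0.8877
risk, untreated seeds = 396/933 = 0.4244
RR = 0.8877 / 0.4244 = 2.09
risk difference = 0.8877 − 0.4244 = 0.46

RR = 2.09; RD = 0.46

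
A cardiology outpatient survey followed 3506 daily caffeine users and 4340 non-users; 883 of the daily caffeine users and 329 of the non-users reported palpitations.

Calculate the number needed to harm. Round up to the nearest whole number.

risk, daily caffeine users = 883/3506 = 0.251854
risk, non-users = 329/4340 = 0.075806
absolute risk difference = 0.176048
1 / 0.176048 = 5.680 → round up → 6

6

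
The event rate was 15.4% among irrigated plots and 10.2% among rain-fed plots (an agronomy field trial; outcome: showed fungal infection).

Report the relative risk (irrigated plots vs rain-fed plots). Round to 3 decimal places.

RR = 0.1540 / 0.1020 = 1.510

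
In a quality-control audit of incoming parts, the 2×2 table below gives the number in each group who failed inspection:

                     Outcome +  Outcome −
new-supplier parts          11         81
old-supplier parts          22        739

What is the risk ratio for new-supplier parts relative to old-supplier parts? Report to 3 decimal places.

risk, new-supplier parts = 11/92 = 0.11957
risk, old-supplier parts = 22/761 = 0.02891
RR = 0.11957 / 0.02891 = 4.136

RR ≈ 4.136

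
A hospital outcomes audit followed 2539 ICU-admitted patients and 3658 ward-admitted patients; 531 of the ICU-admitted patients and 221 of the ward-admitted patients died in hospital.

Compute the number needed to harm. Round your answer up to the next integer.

risk, ICU-admitted patients = 531/2539 = 0.209137
risk, ward-admitted patients = 221/3658 = 0.060416
absolute risk difference = 0.148722
1 / 0.148722 = 6.724 → round up → 7

NNH: 7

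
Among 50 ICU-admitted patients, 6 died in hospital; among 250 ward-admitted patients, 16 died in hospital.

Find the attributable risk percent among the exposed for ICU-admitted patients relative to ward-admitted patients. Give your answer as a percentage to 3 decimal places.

AR%: 46.667%

risk, ICU-admitted patients = 6/50 = 0.1200
risk, ward-admitted patients = 16/250 = 0.0640
AR% = (0.1200 − 0.0640) / 0.1200 = 0.4667 → 46.667%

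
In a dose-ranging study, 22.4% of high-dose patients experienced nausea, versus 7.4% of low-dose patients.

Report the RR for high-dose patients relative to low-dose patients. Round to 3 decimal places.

RR = 0.2240 / 0.0740 = 3.027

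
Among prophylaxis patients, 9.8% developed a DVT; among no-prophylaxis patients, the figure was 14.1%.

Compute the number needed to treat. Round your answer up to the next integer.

absolute risk difference = 0.043000
1 / 0.043000 = 23.256 → round up → 24

NNT = 24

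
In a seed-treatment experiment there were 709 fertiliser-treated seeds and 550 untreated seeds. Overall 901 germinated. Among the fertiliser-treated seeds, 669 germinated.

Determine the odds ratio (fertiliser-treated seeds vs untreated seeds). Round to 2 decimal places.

OR ≈ 22.92

fertiliser-treated seeds without the outcome: 709 − 669 = 40
untreated seeds with the outcome: 901 − 669 = 232
untreated seeds without the outcome: 550 − 232 = 318
odds, fertiliser-treated seeds = 669/40 = 16.7250
odds, untreated seeds = 232/318 = 0.7296
OR = 16.7250 / 0.7296 = 22.92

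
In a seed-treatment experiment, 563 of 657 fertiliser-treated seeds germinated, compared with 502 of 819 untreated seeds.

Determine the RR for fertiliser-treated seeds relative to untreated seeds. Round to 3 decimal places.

RR = 1.398

risk, fertiliser-treated seeds = 563/657 = 0.8569
risk, untreated seeds = 502/819 = 0.6129
RR = 0.8569 / 0.6129 = 1.398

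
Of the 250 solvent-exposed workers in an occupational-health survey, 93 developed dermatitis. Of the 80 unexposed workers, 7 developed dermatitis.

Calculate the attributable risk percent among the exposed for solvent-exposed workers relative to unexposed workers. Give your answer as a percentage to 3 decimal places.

76.478%

risk, solvent-exposed workers = 93/250 = 0.3720
risk, unexposed workers = 7/80 = 0.0875
AR% = (0.3720 − 0.0875) / 0.3720 = 0.7648 → 76.478%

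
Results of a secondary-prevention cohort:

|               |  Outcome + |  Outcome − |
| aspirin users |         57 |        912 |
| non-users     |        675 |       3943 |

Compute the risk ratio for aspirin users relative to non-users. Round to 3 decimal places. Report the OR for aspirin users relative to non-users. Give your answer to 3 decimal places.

risk, aspirin users = 57/969 = 0.0588
risk, non-users = 675/4618 = 0.1462
RR = 0.0588 / 0.1462 = 0.402
OR = (57 × 3943) / (912 × 675) = 224751/615600 ≈ 0.365

RR = 0.402; OR = 0.365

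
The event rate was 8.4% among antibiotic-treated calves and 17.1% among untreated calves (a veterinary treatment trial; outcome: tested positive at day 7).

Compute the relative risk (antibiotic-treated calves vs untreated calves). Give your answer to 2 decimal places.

RR = 0.0840 / 0.1710 = 0.49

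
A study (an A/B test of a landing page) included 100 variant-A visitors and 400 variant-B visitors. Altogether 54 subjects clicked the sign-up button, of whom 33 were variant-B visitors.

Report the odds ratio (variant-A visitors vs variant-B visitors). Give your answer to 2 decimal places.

OR = 2.96

variant-A visitors with the outcome: 54 − 33 = 21
variant-A visitors without the outcome: 100 − 21 = 79
variant-B visitors without the outcome: 400 − 33 = 367
OR = (21 × 367) / (79 × 33) = 7707/2607 ≈ 2.96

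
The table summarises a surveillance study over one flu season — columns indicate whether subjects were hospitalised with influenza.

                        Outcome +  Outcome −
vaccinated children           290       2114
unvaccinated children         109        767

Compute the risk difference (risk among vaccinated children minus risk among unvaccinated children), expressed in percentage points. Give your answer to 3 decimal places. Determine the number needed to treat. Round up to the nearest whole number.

RD = -0.380; NNT = 264

risk, vaccinated children = 290/2404 = 0.1206
risk, unvaccinated children = 109/876 = 0.1244
risk difference = 0.1206 − 0.1244 = -0.0038 → -0.380 percentage points
absolute risk difference = 0.003797
1 / 0.003797 = 263.366 → round up → 264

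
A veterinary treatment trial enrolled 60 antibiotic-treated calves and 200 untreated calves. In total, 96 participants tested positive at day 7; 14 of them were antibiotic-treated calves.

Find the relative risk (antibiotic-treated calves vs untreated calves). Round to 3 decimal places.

RR: 0.569

antibiotic-treated calves without the outcome: 60 − 14 = 46
untreated calves with the outcome: 96 − 14 = 82
untreated calves without the outcome: 200 − 82 = 118
risk, antibiotic-treated calves = 14/60 = 0.2333
risk, untreated calves = 82/200 = 0.4100
RR = 0.2333 / 0.4100 = 0.569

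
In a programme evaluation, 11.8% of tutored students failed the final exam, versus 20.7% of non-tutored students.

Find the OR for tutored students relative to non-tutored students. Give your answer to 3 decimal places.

odds, tutored students = 0.1180/0.8820 = 0.1338
odds, non-tutored students = 0.2070/0.7930 = 0.2610
OR = 0.1338 / 0.2610 = 0.513

OR ≈ 0.513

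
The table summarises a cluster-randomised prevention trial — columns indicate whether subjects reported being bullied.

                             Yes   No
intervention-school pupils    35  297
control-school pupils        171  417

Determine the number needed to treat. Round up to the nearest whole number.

6

risk, intervention-school pupils = 35/332 = 0.105422
risk, control-school pupils = 171/588 = 0.290816
absolute risk difference = 0.185395
1 / 0.185395 = 5.394 → round up → 6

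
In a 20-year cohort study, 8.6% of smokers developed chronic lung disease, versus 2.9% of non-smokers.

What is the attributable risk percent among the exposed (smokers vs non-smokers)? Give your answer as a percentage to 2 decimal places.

AR% = (0.08600 − 0.02900) / 0.08600 = 0.6628 → 66.28%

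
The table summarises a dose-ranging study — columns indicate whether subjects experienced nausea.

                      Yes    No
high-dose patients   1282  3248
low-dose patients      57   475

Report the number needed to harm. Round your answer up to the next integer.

6

risk, high-dose patients = 1282/4530 = 0.283002
risk, low-dose patients = 57/532 = 0.107143
absolute risk difference = 0.175859
1 / 0.175859 = 5.686 → round up → 6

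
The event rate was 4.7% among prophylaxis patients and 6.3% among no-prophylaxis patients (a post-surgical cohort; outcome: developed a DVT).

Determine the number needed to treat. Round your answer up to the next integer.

absolute risk difference = 0.016000
1 / 0.016000 = 62.500 → round up → 63

63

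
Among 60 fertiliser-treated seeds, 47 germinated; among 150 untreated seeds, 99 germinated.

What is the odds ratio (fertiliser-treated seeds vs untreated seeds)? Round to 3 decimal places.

OR = (47 × 51) / (13 × 99) = 2397/1287 ≈ 1.862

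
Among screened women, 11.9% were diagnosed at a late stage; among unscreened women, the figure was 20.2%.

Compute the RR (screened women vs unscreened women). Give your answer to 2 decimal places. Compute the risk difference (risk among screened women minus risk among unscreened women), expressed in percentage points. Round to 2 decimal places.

RR = 0.1190 / 0.2020 = 0.59
risk difference = 0.1190 − 0.2020 = -0.0830 → -8.30 percentage points

RR = 0.59; RD = -8.30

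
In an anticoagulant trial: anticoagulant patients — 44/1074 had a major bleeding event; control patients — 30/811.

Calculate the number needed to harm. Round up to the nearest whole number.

risk, anticoagulant patients = 44/1074 = 0.040968
risk, control patients = 30/811 = 0.036991
absolute risk difference = 0.003977
1 / 0.003977 = 251.446 → round up → 252

NNH = 252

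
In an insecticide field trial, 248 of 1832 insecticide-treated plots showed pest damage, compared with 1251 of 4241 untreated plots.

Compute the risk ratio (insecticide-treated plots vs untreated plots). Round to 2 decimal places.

0.46

risk, insecticide-treated plots = 248/1832 = 0.1354
risk, untreated plots = 1251/4241 = 0.2950
RR = 0.1354 / 0.2950 = 0.46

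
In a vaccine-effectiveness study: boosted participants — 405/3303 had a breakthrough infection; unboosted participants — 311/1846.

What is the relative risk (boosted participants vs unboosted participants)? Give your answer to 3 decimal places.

RR = 0.728

risk, boosted participants = 405/3303 = 0.1226
risk, unboosted participants = 311/1846 = 0.1685
RR = 0.1226 / 0.1685 = 0.728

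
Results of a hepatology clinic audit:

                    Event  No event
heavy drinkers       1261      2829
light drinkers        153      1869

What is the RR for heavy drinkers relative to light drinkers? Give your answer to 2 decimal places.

RR ≈ 4.07

risk, heavy drinkers = 1261/4090 = 0.3083
risk, light drinkers = 153/2022 = 0.0757
RR = 0.3083 / 0.0757 = 4.07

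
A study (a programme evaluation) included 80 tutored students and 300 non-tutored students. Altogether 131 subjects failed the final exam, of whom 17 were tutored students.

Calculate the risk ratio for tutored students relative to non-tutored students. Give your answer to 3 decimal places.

tutored students without the outcome: 80 − 17 = 63
non-tutored students with the outcome: 131 − 17 = 114
non-tutored students without the outcome: 300 − 114 = 186
risk, tutored students = 17/80 = 0.2125
risk, non-tutored students = 114/300 = 0.3800
RR = 0.2125 / 0.3800 = 0.559

0.559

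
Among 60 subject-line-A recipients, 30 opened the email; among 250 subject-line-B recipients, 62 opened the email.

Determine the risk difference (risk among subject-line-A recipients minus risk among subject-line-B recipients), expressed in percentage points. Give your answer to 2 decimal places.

RD ≈ 25.20

risk, subject-line-A recipients = 30/60 = 0.5000
risk, subject-line-B recipients = 62/250 = 0.2480
risk difference = 0.5000 − 0.2480 = 0.2520 → 25.20 percentage points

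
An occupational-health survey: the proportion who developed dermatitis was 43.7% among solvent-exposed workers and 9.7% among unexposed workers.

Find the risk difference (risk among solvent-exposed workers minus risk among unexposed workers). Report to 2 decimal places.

risk difference = 0.4370 − 0.0970 = 0.34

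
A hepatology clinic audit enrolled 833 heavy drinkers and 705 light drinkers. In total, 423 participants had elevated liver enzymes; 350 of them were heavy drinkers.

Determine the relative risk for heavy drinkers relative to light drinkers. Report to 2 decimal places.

heavy drinkers without the outcome: 833 − 350 = 483
light drinkers with the outcome: 423 − 350 = 73
light drinkers without the outcome: 705 − 73 = 632
risk, heavy drinkers = 350/833 = 0.4202
risk, light drinkers = 73/705 = 0.1035
RR = 0.4202 / 0.1035 = 4.06

4.06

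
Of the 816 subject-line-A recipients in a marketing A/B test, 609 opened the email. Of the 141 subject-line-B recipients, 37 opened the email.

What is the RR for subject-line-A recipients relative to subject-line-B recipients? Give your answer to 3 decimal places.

risk, subject-line-A recipients = 609/816 = 0.7463
risk, subject-line-B recipients = 37/141 = 0.2624
RR = 0.7463 / 0.2624 = 2.844

RR = 2.844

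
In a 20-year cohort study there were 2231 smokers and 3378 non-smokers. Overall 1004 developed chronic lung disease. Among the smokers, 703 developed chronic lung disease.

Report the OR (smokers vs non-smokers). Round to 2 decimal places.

smokers without the outcome: 2231 − 703 = 1528
non-smokers with the outcome: 1004 − 703 = 301
non-smokers without the outcome: 3378 − 301 = 3077
odds, smokers = 703/1528 = 0.4601
odds, non-smokers = 301/3077 = 0.0978
OR = 0.4601 / 0.0978 = 4.70

OR ≈ 4.70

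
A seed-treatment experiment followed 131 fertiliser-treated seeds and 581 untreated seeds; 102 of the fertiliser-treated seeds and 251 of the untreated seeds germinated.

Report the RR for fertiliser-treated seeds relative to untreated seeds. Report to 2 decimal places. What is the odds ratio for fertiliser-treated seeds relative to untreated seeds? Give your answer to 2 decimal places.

RR = 1.80; OR = 4.62

risk, fertiliser-treated seeds = 102/131 = 0.7786
risk, untreated seeds = 251/581 = 0.4320
RR = 0.7786 / 0.4320 = 1.80
odds, fertiliser-treated seeds = 102/29 = 3.5172
odds, untreated seeds = 251/330 = 0.7606
OR = 3.5172 / 0.7606 = 4.62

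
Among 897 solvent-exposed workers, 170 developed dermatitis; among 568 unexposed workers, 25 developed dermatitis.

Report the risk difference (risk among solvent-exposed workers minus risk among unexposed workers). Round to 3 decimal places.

RD ≈ 0.146

risk, solvent-exposed workers = 170/897 = 0.18952
risk, unexposed workers = 25/568 = 0.04401
risk difference = 0.18952 − 0.04401 = 0.146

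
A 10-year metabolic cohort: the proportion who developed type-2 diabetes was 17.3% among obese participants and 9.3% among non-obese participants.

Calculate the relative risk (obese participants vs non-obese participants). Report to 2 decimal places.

RR = 0.1730 / 0.0930 = 1.86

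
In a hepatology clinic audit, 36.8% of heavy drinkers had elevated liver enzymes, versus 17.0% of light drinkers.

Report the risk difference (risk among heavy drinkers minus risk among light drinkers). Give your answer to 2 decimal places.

risk difference = 0.3680 − 0.1700 = 0.20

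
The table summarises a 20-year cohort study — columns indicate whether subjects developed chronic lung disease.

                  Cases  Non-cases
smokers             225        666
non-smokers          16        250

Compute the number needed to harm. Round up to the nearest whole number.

risk, smokers = 225/891 = 0.252525
risk, non-smokers = 16/266 = 0.060150
absolute risk difference = 0.192375
1 / 0.192375 = 5.198 → round up → 6

NNH: 6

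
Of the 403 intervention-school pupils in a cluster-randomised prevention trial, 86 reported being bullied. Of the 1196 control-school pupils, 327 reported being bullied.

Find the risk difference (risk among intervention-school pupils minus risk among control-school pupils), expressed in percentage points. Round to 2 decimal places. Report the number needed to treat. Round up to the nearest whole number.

risk, intervention-school pupils = 86/403 = 0.2134
risk, control-school pupils = 327/1196 = 0.2734
risk difference = 0.2134 − 0.2734 = -0.0600 → -6.00 percentage points
absolute risk difference = 0.060012
1 / 0.060012 = 16.663 → round up → 17

RD = -6.00; NNT = 17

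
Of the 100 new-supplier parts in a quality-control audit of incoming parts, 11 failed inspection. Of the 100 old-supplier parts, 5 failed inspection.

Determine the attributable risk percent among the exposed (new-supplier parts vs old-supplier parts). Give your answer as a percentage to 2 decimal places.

risk, new-supplier parts = 11/100 = 0.1100
risk, old-supplier parts = 5/100 = 0.0500
AR% = (0.1100 − 0.0500) / 0.1100 = 0.5455 → 54.55%

AR% = 54.55%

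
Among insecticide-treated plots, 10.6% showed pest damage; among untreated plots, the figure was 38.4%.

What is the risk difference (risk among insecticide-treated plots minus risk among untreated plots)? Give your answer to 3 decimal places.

risk difference = 0.1060 − 0.3840 = -0.278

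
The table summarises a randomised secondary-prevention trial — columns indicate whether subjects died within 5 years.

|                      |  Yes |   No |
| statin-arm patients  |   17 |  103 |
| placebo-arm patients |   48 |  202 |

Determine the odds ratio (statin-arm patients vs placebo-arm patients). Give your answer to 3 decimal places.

OR = (17 × 202) / (103 × 48) = 3434/4944 ≈ 0.695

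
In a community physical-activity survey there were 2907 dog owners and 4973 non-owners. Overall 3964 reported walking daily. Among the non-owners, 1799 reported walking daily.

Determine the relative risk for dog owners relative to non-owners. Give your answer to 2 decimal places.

dog owners with the outcome: 3964 − 1799 = 2165
dog owners without the outcome: 2907 − 2165 = 742
non-owners without the outcome: 4973 − 1799 = 3174
risk, dog owners = 2165/2907 = 0.7448
risk, non-owners = 1799/4973 = 0.3618
RR = 0.7448 / 0.3618 = 2.06

RR = 2.06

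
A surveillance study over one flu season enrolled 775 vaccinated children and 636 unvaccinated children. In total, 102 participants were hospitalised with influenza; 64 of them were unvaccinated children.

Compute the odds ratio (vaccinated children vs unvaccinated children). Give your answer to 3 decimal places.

vaccinated children with the outcome: 102 − 64 = 38
vaccinated children without the outcome: 775 − 38 = 737
unvaccinated children without the outcome: 636 − 64 = 572
OR = (38 × 572) / (737 × 64) = 21736/47168 ≈ 0.461

OR: 0.461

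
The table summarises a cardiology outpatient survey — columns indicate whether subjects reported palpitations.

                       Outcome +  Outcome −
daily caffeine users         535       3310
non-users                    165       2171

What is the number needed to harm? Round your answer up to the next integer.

15

risk, daily caffeine users = 535/3845 = 0.139142
risk, non-users = 165/2336 = 0.070634
absolute risk difference = 0.068508
1 / 0.068508 = 14.597 → round up → 15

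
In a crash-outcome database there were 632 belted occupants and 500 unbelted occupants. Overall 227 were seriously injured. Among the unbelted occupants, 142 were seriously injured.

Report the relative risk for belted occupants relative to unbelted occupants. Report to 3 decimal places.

belted occupants with the outcome: 227 − 142 = 85
belted occupants without the outcome: 632 − 85 = 547
unbelted occupants without the outcome: 500 − 142 = 358
risk, belted occupants = 85/632 = 0.1345
risk, unbelted occupants = 142/500 = 0.2840
RR = 0.1345 / 0.2840 = 0.474

0.474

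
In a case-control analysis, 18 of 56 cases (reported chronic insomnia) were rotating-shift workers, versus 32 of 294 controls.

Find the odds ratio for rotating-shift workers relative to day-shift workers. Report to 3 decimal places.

OR = (18 × 262) / (32 × 38) = 4716/1216 ≈ 3.878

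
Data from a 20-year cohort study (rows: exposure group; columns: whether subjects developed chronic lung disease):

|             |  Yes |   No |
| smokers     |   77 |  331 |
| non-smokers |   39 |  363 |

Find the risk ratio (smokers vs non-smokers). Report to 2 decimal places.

1.95

risk, smokers = 77/408 = 0.1887
risk, non-smokers = 39/402 = 0.0970
RR = 0.1887 / 0.0970 = 1.95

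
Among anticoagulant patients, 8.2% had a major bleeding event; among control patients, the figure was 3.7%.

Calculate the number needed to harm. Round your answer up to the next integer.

NNH: 23

absolute risk difference = 0.045000
1 / 0.045000 = 22.222 → round up → 23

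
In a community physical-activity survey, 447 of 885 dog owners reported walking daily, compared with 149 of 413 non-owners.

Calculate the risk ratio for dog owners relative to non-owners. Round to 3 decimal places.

risk, dog owners = 447/885 = 0.5051
risk, non-owners = 149/413 = 0.3608
RR = 0.5051 / 0.3608 = 1.400

RR = 1.400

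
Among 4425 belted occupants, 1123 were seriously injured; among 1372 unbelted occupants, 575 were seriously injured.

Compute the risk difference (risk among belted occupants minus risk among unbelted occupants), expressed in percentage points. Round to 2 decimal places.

RD = -16.53

risk, belted occupants = 1123/4425 = 0.2538
risk, unbelted occupants = 575/1372 = 0.4191
risk difference = 0.2538 − 0.4191 = -0.1653 → -16.53 percentage points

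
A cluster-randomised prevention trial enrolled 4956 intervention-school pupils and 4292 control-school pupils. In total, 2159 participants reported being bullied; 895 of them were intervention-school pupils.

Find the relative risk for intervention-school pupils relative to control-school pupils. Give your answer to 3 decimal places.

RR: 0.613

intervention-school pupils without the outcome: 4956 − 895 = 4061
control-school pupils with the outcome: 2159 − 895 = 1264
control-school pupils without the outcome: 4292 − 1264 = 3028
risk, intervention-school pupils = 895/4956 = 0.1806
risk, control-school pupils = 1264/4292 = 0.2945
RR = 0.1806 / 0.2945 = 0.613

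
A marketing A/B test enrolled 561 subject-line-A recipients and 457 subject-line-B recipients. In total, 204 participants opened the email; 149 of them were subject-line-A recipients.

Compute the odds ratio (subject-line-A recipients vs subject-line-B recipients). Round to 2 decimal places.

2.64

subject-line-A recipients without the outcome: 561 − 149 = 412
subject-line-B recipients with the outcome: 204 − 149 = 55
subject-line-B recipients without the outcome: 457 − 55 = 402
odds, subject-line-A recipients = 149/412 = 0.3617
odds, subject-line-B recipients = 55/402 = 0.1368
OR = 0.3617 / 0.1368 = 2.64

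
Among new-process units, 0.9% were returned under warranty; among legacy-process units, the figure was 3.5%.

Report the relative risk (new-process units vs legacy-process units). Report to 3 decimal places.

RR = 0.00900 / 0.03500 = 0.257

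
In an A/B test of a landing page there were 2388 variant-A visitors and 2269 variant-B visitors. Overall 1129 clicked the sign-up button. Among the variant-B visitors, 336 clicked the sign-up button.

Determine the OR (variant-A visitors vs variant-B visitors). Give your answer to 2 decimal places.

OR = 2.86

variant-A visitors with the outcome: 1129 − 336 = 793
variant-A visitors without the outcome: 2388 − 793 = 1595
variant-B visitors without the outcome: 2269 − 336 = 1933
OR = (793 × 1933) / (1595 × 336) = 1532869/535920 ≈ 2.86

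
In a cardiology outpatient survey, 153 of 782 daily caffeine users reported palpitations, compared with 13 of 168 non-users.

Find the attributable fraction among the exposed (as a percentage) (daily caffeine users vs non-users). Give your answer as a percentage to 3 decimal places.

risk, daily caffeine users = 153/782 = 0.1957
risk, non-users = 13/168 = 0.0774
AR% = (0.1957 − 0.0774) / 0.1957 = 0.6045 → 60.450%

AR% ≈ 60.450%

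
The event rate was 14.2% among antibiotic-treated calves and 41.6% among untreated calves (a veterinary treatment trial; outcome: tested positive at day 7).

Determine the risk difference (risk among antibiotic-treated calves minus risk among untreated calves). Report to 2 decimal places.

risk difference = 0.1420 − 0.4160 = -0.27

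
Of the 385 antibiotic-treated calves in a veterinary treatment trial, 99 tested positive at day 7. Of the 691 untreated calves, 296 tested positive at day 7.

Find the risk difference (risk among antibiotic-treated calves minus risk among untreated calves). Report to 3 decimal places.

RD = -0.171

risk, antibiotic-treated calves = 99/385 = 0.2571
risk, untreated calves = 296/691 = 0.4284
risk difference = 0.2571 − 0.4284 = -0.171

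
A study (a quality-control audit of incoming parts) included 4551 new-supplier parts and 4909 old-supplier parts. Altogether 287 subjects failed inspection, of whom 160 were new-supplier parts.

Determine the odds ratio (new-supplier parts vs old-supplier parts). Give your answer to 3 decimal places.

1.372

new-supplier parts without the outcome: 4551 − 160 = 4391
old-supplier parts with the outcome: 287 − 160 = 127
old-supplier parts without the outcome: 4909 − 127 = 4782
odds, new-supplier parts = 160/4391 = 0.03644
odds, old-supplier parts = 127/4782 = 0.02656
OR = 0.03644 / 0.02656 = 1.372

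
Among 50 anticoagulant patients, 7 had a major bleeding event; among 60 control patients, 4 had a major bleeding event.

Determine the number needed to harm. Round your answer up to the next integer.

risk, anticoagulant patients = 7/50 = 0.140000
risk, control patients = 4/60 = 0.066667
absolute risk difference = 0.073333
1 / 0.073333 = 13.636 → round up → 14

NNH ≈ 14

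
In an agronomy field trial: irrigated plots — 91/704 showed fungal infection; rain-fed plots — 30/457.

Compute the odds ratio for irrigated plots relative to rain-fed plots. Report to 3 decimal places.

OR = (91 × 427) / (613 × 30) = 38857/18390 ≈ 2.113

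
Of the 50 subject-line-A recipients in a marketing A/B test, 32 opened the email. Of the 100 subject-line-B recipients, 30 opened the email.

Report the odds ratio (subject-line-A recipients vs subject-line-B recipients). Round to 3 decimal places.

4.148

odds, subject-line-A recipients = 32/18 = 1.7778
odds, subject-line-B recipients = 30/70 = 0.4286
OR = 1.7778 / 0.4286 = 4.148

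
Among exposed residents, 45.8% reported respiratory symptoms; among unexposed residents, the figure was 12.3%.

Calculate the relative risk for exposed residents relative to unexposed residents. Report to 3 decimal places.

RR = 0.4580 / 0.1230 = 3.724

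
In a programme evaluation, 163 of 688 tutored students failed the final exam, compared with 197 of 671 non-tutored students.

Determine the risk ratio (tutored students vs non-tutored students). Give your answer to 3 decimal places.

0.807

risk, tutored students = 163/688 = 0.2369
risk, non-tutored students = 197/671 = 0.2936
RR = 0.2369 / 0.2936 = 0.807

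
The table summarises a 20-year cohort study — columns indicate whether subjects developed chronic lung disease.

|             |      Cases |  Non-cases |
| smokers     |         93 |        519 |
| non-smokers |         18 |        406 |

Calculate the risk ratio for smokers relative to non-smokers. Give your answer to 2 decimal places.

risk, smokers = 93/612 = 0.15196
risk, non-smokers = 18/424 = 0.04245
RR = 0.15196 / 0.04245 = 3.58

RR ≈ 3.58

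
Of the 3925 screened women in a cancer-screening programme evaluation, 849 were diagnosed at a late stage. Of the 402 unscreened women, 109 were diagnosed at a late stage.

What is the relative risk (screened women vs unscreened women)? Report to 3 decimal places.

RR = 0.798

risk, screened women = 849/3925 = 0.2163
risk, unscreened women = 109/402 = 0.2711
RR = 0.2163 / 0.2711 = 0.798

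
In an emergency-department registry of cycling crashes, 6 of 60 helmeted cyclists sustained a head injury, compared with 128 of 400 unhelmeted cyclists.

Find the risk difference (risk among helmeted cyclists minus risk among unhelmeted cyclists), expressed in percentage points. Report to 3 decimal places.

-22.000

risk, helmeted cyclists = 6/60 = 0.1000
risk, unhelmeted cyclists = 128/400 = 0.3200
risk difference = 0.1000 − 0.3200 = -0.2200 → -22.000 percentage points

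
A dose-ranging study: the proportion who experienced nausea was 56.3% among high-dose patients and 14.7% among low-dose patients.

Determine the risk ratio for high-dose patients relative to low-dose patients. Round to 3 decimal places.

RR = 0.5630 / 0.1470 = 3.830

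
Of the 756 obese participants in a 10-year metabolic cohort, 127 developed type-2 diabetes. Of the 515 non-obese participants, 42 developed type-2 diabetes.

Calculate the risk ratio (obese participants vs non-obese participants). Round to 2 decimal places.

RR: 2.06

risk, obese participants = 127/756 = 0.1680
risk, non-obese participants = 42/515 = 0.0816
RR = 0.1680 / 0.0816 = 2.06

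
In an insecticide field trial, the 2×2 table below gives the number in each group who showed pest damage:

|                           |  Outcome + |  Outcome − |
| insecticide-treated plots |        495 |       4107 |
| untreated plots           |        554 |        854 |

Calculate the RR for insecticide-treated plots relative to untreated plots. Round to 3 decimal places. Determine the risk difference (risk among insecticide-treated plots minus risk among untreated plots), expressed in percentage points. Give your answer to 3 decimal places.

risk, insecticide-treated plots = 495/4602 = 0.1076
risk, untreated plots = 554/1408 = 0.3935
RR = 0.1076 / 0.3935 = 0.273
risk difference = 0.1076 − 0.3935 = -0.2859 → -28.590 percentage points

RR = 0.273; RD = -28.590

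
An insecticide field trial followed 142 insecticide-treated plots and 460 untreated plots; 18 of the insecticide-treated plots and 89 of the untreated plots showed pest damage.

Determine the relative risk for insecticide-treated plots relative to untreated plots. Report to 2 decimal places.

risk, insecticide-treated plots = 18/142 = 0.1268
risk, untreated plots = 89/460 = 0.1935
RR = 0.1268 / 0.1935 = 0.66

0.66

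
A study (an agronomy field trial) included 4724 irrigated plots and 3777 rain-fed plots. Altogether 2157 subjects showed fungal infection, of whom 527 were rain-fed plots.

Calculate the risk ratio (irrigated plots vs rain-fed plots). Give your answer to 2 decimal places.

irrigated plots with the outcome: 2157 − 527 = 1630
irrigated plots without the outcome: 4724 − 1630 = 3094
rain-fed plots without the outcome: 3777 − 527 = 3250
risk, irrigated plots = 1630/4724 = 0.3450
risk, rain-fed plots = 527/3777 = 0.1395
RR = 0.3450 / 0.1395 = 2.47

RR ≈ 2.47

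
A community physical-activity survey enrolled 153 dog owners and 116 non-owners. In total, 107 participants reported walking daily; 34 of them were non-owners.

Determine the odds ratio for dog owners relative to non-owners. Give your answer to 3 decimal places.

2.201

dog owners with the outcome: 107 − 34 = 73
dog owners without the outcome: 153 − 73 = 80
non-owners without the outcome: 116 − 34 = 82
odds, dog owners = 73/80 = 0.9125
odds, non-owners = 34/82 = 0.4146
OR = 0.9125 / 0.4146 = 2.201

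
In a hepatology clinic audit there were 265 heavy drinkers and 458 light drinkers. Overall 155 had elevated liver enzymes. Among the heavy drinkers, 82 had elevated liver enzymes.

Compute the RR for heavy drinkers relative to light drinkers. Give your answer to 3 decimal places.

heavy drinkers without the outcome: 265 − 82 = 183
light drinkers with the outcome: 155 − 82 = 73
light drinkers without the outcome: 458 − 73 = 385
risk, heavy drinkers = 82/265 = 0.3094
risk, light drinkers = 73/458 = 0.1594
RR = 0.3094 / 0.1594 = 1.941

RR = 1.941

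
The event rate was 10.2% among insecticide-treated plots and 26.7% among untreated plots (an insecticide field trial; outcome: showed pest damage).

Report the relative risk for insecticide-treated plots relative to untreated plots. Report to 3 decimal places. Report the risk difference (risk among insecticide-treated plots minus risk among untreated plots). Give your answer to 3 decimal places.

RR = 0.1020 / 0.2670 = 0.382
risk difference = 0.1020 − 0.2670 = -0.165

RR = 0.382; RD = -0.165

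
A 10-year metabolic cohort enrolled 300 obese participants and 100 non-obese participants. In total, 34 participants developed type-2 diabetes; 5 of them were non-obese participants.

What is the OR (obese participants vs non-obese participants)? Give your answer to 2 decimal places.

obese participants with the outcome: 34 − 5 = 29
obese participants without the outcome: 300 − 29 = 271
non-obese participants without the outcome: 100 − 5 = 95
odds, obese participants = 29/271 = 0.1070
odds, non-obese participants = 5/95 = 0.0526
OR = 0.1070 / 0.0526 = 2.03

OR = 2.03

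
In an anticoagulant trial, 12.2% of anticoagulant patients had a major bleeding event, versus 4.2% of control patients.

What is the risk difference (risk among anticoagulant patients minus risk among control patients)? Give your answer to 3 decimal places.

risk difference = 0.12200 − 0.04200 = 0.080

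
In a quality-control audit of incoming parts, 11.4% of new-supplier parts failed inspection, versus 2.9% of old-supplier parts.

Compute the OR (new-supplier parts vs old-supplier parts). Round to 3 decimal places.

4.308

odds, new-supplier parts = 0.11400/0.88600 = 0.12867
odds, old-supplier parts = 0.02900/0.97100 = 0.02987
OR = 0.12867 / 0.02987 = 4.308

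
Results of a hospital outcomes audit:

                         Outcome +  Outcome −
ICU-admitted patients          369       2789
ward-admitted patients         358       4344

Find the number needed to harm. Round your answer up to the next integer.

risk, ICU-admitted patients = 369/3158 = 0.116846
risk, ward-admitted patients = 358/4702 = 0.076138
absolute risk difference = 0.040708
1 / 0.040708 = 24.565 → round up → 25

25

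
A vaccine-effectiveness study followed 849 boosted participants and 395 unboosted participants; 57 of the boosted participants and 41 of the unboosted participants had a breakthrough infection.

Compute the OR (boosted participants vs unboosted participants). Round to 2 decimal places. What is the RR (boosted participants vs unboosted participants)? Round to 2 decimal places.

odds, boosted participants = 57/792 = 0.0720
odds, unboosted participants = 41/354 = 0.1158
OR = 0.0720 / 0.1158 = 0.62
risk, boosted participants = 57/849 = 0.0671
risk, unboosted participants = 41/395 = 0.1038
RR = 0.0671 / 0.1038 = 0.65

OR = 0.62; RR = 0.65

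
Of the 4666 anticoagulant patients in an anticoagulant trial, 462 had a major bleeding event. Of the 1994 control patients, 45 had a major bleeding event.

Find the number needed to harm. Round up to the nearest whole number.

risk, anticoagulant patients = 462/4666 = 0.099014
risk, control patients = 45/1994 = 0.022568
absolute risk difference = 0.076446
1 / 0.076446 = 13.081 → round up → 14

14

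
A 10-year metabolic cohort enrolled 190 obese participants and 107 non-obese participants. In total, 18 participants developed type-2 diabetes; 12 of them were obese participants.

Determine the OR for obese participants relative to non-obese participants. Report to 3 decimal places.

obese participants without the outcome: 190 − 12 = 178
non-obese participants with the outcome: 18 − 12 = 6
non-obese participants without the outcome: 107 − 6 = 101
odds, obese participants = 12/178 = 0.0674
odds, non-obese participants = 6/101 = 0.0594
OR = 0.0674 / 0.0594 = 1.135

1.135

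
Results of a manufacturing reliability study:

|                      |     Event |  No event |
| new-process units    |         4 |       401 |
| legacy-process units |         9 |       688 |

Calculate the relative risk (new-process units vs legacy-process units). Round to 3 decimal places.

0.765

risk, new-process units = 4/405 = 0.00988
risk, legacy-process units = 9/697 = 0.01291
RR = 0.00988 / 0.01291 = 0.765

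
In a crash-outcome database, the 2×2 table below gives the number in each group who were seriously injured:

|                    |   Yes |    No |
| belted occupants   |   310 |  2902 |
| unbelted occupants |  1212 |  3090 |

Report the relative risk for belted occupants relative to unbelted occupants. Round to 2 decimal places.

risk, belted occupants = 310/3212 = 0.0965
risk, unbelted occupants = 1212/4302 = 0.2817
RR = 0.0965 / 0.2817 = 0.34

RR: 0.34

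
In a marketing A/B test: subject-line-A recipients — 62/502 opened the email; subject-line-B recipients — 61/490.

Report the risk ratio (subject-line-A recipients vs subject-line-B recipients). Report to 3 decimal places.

RR ≈ 0.992

risk, subject-line-A recipients = 62/502 = 0.1235
risk, subject-line-B recipients = 61/490 = 0.1245
RR = 0.1235 / 0.1245 = 0.992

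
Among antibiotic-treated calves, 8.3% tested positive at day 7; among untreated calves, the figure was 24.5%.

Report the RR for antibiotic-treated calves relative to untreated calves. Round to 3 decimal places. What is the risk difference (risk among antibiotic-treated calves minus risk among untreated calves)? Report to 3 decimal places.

RR = 0.0830 / 0.2450 = 0.339
risk difference = 0.0830 − 0.2450 = -0.162

RR = 0.339; RD = -0.162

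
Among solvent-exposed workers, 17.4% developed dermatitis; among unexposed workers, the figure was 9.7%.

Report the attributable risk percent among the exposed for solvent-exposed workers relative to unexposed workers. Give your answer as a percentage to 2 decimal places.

AR% = (0.1740 − 0.0970) / 0.1740 = 0.4425 → 44.25%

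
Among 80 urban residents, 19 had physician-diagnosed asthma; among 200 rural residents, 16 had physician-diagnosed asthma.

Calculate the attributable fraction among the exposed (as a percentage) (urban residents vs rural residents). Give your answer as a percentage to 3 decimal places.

risk, urban residents = 19/80 = 0.2375
risk, rural residents = 16/200 = 0.0800
AR% = (0.2375 − 0.0800) / 0.2375 = 0.6632 → 66.316%

AR%: 66.316%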